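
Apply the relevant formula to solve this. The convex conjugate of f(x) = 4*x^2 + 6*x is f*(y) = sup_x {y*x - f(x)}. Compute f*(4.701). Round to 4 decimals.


f*(y) = sup_x {y*x - a*x^2 - b*x} = sup_x {(y-b)*x - a*x^2}
FOC: (y - b) - 2a*x = 0 => x* = (y - b)/(2a)
x* = (4.701 - 6)/(2*4) = -0.1624
f*(4.701) = (y-b)^2/(4a) = (4.701 - 6)^2/(4*4)
= 1.6874/16 = 0.1055


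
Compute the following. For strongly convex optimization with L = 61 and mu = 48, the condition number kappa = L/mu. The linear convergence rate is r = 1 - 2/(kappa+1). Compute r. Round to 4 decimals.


Step 1: Compute the condition number.
kappa = L/mu = 61/48 = 1.2708
Step 2: Compute the convergence rate.
r = 1 - 2/(kappa + 1) = 1 - 2*mu/(L + mu) = (L - mu)/(L + mu) = 13/109 = 0.1193


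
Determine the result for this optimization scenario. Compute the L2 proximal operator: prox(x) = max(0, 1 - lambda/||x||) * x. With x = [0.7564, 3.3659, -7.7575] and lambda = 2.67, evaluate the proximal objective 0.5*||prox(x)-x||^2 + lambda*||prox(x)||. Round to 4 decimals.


Step 1: Compute ||x||.
||x|| = 8.49
Step 2: Compute scaling factor.
scale = max(0, 1 - 2.67/8.49) = 0.6855
Step 3: prox(x) = [0.5185, 2.3074, -5.3179]
||prox(x)|| = 5.82
Step 4: Proximal objective.
0.5*||prox-x||^2 = 3.5645
lambda*||prox|| = 15.5394
Total = 19.1039


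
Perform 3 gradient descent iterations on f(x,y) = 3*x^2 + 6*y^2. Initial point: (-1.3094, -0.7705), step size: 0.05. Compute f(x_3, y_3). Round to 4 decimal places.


Gradient descent on f(x,y) = 3*x^2 + 6*y^2.
Starting point: (-1.3094, -0.7705), alpha = 0.05
Step 1: grad_x = 2*3*-1.3094 = -7.8564, grad_y = 2*6*-0.7705 = -9.246
  x_1 = -1.3094 - 0.05*-7.8564 = -0.9166
  y_1 = -0.7705 - 0.05*-9.246 = -0.3082
Step 2: grad_x = 2*3*-0.9166 = -5.4995, grad_y = 2*6*-0.3082 = -3.6984
  x_2 = -0.9166 - 0.05*-5.4995 = -0.6416
  y_2 = -0.3082 - 0.05*-3.6984 = -0.1233
Step 3: grad_x = 2*3*-0.6416 = -3.8496, grad_y = 2*6*-0.1233 = -1.4794
  x_3 = -0.6416 - 0.05*-3.8496 = -0.4491
  y_3 = -0.1233 - 0.05*-1.4794 = -0.0493
f(-0.4491, -0.0493) = 3*(-0.4491)^2 + 6*(-0.0493)^2 = 0.6197


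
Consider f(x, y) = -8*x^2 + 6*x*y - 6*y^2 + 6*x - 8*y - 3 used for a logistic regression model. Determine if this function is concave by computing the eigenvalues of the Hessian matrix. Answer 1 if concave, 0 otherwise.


The Hessian of f(x,y) = -8*x^2 + 6*x*y - 6*y^2 + 6*x - 8*y - 3 is:
H = [[-16, 6], [6, -12]]
Trace = -16 - 12 = -28
Determinant = -16*-12 - (6)^2 = 156
Discriminant = (-28)^2 - 4*156 = 160.0
Eigenvalues: lambda_1 = -20.3246, lambda_2 = -7.6754
The function is concave.

1


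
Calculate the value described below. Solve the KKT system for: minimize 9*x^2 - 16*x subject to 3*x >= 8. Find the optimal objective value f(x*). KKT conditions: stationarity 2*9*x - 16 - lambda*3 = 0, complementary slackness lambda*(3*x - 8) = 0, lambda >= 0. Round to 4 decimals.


Step 1: Try lambda = 0 (constraint inactive).
x_unc = 16/(2*9) = 0.8889
Check: 3*0.8889 = 2.6667 < 8 -- violated!
Step 2: Constraint must be active: 3*x = 8
x* = 8/3 = 2.6667 (rounded; the exact value 8/3 is used below)
lambda = (2*9*(8/3) - 16)/3 = 10.6667
Step 3: Compute optimal value.
f(x*) = 9*(8/3)^2 - 16*(8/3) = 21.3333


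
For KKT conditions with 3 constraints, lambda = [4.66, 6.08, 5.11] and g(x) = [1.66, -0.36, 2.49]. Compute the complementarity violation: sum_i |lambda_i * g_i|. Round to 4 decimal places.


KKT complementary slackness check:
lambda_1 * g_1 = 4.66 * 1.66 = 7.7356
lambda_2 * g_2 = 6.08 * -0.36 = -2.1888
lambda_3 * g_3 = 5.11 * 2.49 = 12.7239
Total violation = 7.7356 + 2.1888 + 12.7239 = 22.6483


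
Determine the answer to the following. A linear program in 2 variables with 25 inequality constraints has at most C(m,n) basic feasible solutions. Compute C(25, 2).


Each vertex corresponds to some choice of n active constraints out of m, so the number of vertices is at most C(m, n) = m! / (n!(m-n)!).
m = 25, n = 2
Numerator: 25 * 24
Denominator: 2! = 2
C(25, 2) = 300


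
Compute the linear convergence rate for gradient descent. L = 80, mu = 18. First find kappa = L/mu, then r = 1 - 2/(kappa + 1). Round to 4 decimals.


Step 1: Compute the condition number.
kappa = L/mu = 80/18 = 4.4444
Step 2: Compute the convergence rate.
r = 1 - 2/(kappa + 1) = 1 - 2*mu/(L + mu) = (L - mu)/(L + mu) = 62/98 = 0.6327


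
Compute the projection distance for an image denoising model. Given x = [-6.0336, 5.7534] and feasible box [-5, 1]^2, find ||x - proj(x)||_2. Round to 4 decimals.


Project each component onto [-5, 1].
clip(-6.0336) = -5.0, clip(5.7534) = 1.0
Projection = [-5.0, 1.0]
Squared diffs: [1.0683, 22.5948]
Distance = sqrt(23.6631) = 4.8645


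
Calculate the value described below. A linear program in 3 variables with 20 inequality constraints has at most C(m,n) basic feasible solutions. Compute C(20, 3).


Each vertex corresponds to some choice of n active constraints out of m, so the number of vertices is at most C(m, n) = m! / (n!(m-n)!).
m = 20, n = 3
Numerator: 20 * 19 * 18
Denominator: 3! = 6
C(20, 3) = 1140


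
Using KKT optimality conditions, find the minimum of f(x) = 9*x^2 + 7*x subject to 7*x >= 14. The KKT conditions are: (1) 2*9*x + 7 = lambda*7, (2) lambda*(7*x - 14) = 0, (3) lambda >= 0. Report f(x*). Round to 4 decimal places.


Step 1: Try lambda = 0 (constraint inactive).
x_unc = -7/(2*9) = -0.3889
Check: 7*-0.3889 = -2.7223 < 14 -- violated!
Step 2: Constraint must be active: 7*x = 14
x* = 14/7 = 2.0
lambda = (2*9*2.0 + 7)/7 = 6.1429
Step 3: Compute optimal value.
f(x*) = 9*2.0^2 + 7*2.0 = 50.0


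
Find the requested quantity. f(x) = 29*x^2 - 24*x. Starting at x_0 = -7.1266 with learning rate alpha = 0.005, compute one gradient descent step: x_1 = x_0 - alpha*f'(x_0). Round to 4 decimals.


We compute the gradient at x_0 and apply the update.
f'(x) = 58*x - 24
f'(-7.1266) = 58*-7.1266 - 24 = -437.3428
x_1 = -7.1266 - 0.005*-437.3428 = -4.9399


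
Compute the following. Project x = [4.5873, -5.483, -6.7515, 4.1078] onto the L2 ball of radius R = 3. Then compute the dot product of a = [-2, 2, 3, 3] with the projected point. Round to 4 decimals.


Step 1: Compute ||x|| (intermediates to 6 decimals).
||x|| = sqrt(4.5873^2 + (-5.483)^2 + (-6.7515)^2 + 4.1078^2) = 10.656612
Step 2: Project.
Since ||x|| > R, scale = R/||x|| = 3/10.656612 = 0.281515, proj(x) = scale * x
proj(x) = [1.291394, -1.543547, -1.900649, 1.156407]
Step 3: Dot product.
a^T * proj(x) = -2*1.291394 + 2*(-1.543547) + 3*(-1.900649) + 3*1.156407 = -7.9026


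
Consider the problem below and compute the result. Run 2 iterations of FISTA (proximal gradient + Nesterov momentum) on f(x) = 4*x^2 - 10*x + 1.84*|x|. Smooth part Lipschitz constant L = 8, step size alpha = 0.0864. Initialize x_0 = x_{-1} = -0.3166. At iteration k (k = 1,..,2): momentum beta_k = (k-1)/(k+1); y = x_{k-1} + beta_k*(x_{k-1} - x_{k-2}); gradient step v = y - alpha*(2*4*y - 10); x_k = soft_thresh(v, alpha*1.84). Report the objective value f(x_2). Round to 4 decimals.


FISTA on f(x) = 4*x^2 - 10*x + 1.84*|x|
L = 8, alpha = 0.0864
Iteration 1: beta = 0.0, y = -0.3166 + 0.0*(-0.3166 + 0.3166) = -0.3166
  grad(y) = -12.5328, v = y - alpha*grad = 0.7662
  prox(v) = soft_thresh(0.7662, 0.159) = 0.6073
Iteration 2: beta = 0.3333, y = 0.6073 + 0.3333*(0.6073 + 0.3166) = 0.9152
  grad(y) = -2.6783, v = y - alpha*grad = 1.1466
  prox(v) = soft_thresh(1.1466, 0.159) = 0.9876
f(x_2) = 4*0.9876^2 - 10*0.9876 + 1.84*|0.9876| = -4.1574


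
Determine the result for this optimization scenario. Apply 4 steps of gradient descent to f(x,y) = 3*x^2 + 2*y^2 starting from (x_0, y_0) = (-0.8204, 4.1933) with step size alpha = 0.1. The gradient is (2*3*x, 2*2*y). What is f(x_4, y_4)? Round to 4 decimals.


Gradient descent on f(x,y) = 3*x^2 + 2*y^2.
Starting point: (-0.8204, 4.1933), alpha = 0.1
Step 1: grad_x = 2*3*-0.8204 = -4.9224, grad_y = 2*2*4.1933 = 16.7732
  x_1 = -0.8204 - 0.1*-4.9224 = -0.3282
  y_1 = 4.1933 - 0.1*16.7732 = 2.516
Step 2: grad_x = 2*3*-0.3282 = -1.969, grad_y = 2*2*2.516 = 10.0639
  x_2 = -0.3282 - 0.1*-1.969 = -0.1313
  y_2 = 2.516 - 0.1*10.0639 = 1.5096
Step 3: grad_x = 2*3*-0.1313 = -0.7876, grad_y = 2*2*1.5096 = 6.0384
  x_3 = -0.1313 - 0.1*-0.7876 = -0.0525
  y_3 = 1.5096 - 0.1*6.0384 = 0.9058
Step 4: grad_x = 2*3*-0.0525 = -0.315, grad_y = 2*2*0.9058 = 3.623
  x_4 = -0.0525 - 0.1*-0.315 = -0.021
  y_4 = 0.9058 - 0.1*3.623 = 0.5435
f(-0.021, 0.5435) = 3*(-0.021)^2 + 2*0.5435^2 = 0.592


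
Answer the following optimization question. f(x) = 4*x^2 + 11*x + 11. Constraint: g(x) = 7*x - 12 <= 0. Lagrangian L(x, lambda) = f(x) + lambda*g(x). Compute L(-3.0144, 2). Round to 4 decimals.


Step 1: Evaluate f(x).
f(-3.0144) = 4*(-3.0144)^2 + 11*(-3.0144) + 11 = 14.188
Step 2: Evaluate g(x).
g(-3.0144) = 7*-3.0144 - 12 = -33.1008
Step 3: Compute Lagrangian.
L = 14.188 + 2*-33.1008 = -52.0136


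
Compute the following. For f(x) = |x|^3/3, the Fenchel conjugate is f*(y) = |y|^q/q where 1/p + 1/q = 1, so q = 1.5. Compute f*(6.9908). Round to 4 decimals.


The conjugate exponent q satisfies 1/p + 1/q = 1.
p = 3, so q = 3/(3 - 1) = 1.5
|y|^q = 6.9908^1.5 = 18.4838
f*(6.9908) = 18.4838 / 1.5 = 12.3225


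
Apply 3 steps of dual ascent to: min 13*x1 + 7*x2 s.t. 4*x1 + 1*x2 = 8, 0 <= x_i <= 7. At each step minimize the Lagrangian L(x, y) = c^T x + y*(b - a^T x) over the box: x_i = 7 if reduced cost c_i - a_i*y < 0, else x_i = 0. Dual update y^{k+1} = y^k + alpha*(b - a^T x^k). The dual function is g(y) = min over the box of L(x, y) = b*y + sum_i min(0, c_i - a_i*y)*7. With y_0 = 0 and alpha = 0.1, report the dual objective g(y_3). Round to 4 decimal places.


Dual ascent for LP: min 13*x1 + 7*x2, 4*x1 + 1*x2 = 8, 0 <= x_i <= 7
Step 1: y^k = 0.0, reduced costs: (13.0, 7.0)
  x^k = (0.0, 0.0), subgradient = b - a^T x = 8.0
  y^{k+1} = 0.0 + 0.1*8.0 = 0.8
Step 2: y^k = 0.8, reduced costs: (9.8, 6.2)
  x^k = (0.0, 0.0), subgradient = b - a^T x = 8.0
  y^{k+1} = 0.8 + 0.1*8.0 = 1.6
Step 3: y^k = 1.6, reduced costs: (6.6, 5.4)
  x^k = (0.0, 0.0), subgradient = b - a^T x = 8.0
  y^{k+1} = 1.6 + 0.1*8.0 = 2.4
Dual objective at y_3 = 2.4: reduced costs (3.4, 4.6), box minimizer x = (0.0, 0.0)
g(y_3) = b*y + (c1 - a1*y)*x1 + (c2 - a2*y)*x2 = 8*2.4 + 3.4*0.0 + 4.6*0.0 = 19.2 + 0.0 + 0.0 = 19.2


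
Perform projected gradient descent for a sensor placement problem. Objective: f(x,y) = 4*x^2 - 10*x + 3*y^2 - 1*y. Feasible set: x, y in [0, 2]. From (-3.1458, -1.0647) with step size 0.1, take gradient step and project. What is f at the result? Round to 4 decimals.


Step 1: Compute gradient at (-3.1458, -1.0647).
grad_x = 2*4*-3.1458 - 10 = -35.1664
grad_y = 2*3*-1.0647 - 1 = -7.3882
Step 2: Gradient step.
x_raw = -3.1458 - 0.1*-35.1664 = 0.3708
y_raw = -1.0647 - 0.1*-7.3882 = -0.3259
Step 3: Project onto [0, 2].
x_proj = clip(0.3708) = 0.3708
y_proj = clip(-0.3259) = 0.0
Step 4: Evaluate f.
f(0.3708, 0.0) = -3.1583


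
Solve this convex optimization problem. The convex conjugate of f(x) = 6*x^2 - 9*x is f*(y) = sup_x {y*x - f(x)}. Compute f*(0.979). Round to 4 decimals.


f*(y) = sup_x {y*x - a*x^2 - b*x} = sup_x {(y-b)*x - a*x^2}
FOC: (y - b) - 2a*x = 0 => x* = (y - b)/(2a)
x* = (0.979 + 9)/(2*6) = 0.8316
f*(0.979) = (y-b)^2/(4a) = (0.979 + 9)^2/(4*6)
= 99.5804/24 = 4.1492


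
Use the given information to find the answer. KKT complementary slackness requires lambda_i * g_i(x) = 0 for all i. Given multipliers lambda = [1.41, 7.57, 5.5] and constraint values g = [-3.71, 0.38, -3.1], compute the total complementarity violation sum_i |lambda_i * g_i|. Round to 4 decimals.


KKT complementary slackness check:
lambda_1 * g_1 = 1.41 * -3.71 = -5.2311
lambda_2 * g_2 = 7.57 * 0.38 = 2.8766
lambda_3 * g_3 = 5.5 * -3.1 = -17.05
Total violation = 5.2311 + 2.8766 + 17.05 = 25.1577


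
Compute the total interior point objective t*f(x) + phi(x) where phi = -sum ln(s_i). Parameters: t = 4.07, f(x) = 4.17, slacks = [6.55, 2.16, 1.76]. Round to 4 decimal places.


Step 1: Compute log-barrier.
ln values: [1.8795, 0.7701, 0.5653]
phi = -(1.8795 + 0.7701 + 0.5653) = -3.2149
Step 2: Compute augmented objective.
t*f(x) = 4.07*4.17 = 16.9719
Total = 16.9719 - 3.2149 = 13.757


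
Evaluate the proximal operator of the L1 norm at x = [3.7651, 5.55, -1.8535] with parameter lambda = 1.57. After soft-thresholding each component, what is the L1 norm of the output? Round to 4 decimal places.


Soft-thresholding with lambda = 1.57:
prox(3.7651) = sign(3.7651)*max(|3.7651| - 1.57, 0) = 2.1951
prox(5.55) = sign(5.55)*max(|5.55| - 1.57, 0) = 3.98
prox(-1.8535) = sign(-1.8535)*max(|-1.8535| - 1.57, 0) = -0.2835
prox(x) = [2.1951, 3.98, -0.2835]
||prox(x)||_1 = 2.1951 + 3.98 + 0.2835 = 6.4586


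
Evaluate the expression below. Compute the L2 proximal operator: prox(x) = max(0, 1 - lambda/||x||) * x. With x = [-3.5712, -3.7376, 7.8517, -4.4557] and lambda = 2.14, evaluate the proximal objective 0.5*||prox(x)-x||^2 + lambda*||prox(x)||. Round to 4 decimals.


Step 1: Compute ||x||.
||x|| = 10.4032
Step 2: Compute scaling factor.
scale = max(0, 1 - 2.14/10.4032) = 0.7943
Step 3: prox(x) = [-2.8366, -2.9687, 6.2366, -3.5391]
||prox(x)|| = 8.2632
Step 4: Proximal objective.
0.5*||prox-x||^2 = 2.2898
lambda*||prox|| = 17.6832
Total = 19.9729


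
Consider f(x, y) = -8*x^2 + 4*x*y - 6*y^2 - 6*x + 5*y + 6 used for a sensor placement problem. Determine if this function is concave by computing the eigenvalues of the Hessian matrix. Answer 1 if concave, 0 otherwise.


The Hessian of f(x,y) = -8*x^2 + 4*x*y - 6*y^2 - 6*x + 5*y + 6 is:
H = [[-16, 4], [4, -12]]
Trace = -16 - 12 = -28
Determinant = -16*-12 - (4)^2 = 176
Discriminant = (-28)^2 - 4*176 = 80.0
Eigenvalues: lambda_1 = -18.4721, lambda_2 = -9.5279
The function is concave.

1


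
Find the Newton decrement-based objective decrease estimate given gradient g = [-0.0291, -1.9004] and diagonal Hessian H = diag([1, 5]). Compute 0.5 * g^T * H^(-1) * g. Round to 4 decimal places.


Step 1: H is diagonal, so H^(-1) * g = [-0.0291, -0.3801].
Step 2: g^T H^(-1) g = sum_i g_i^2 / H_ii
  = (-0.0291)^2/1 + (-1.9004)^2/5
  = 0.0008 + 0.7223 = 0.7232
Step 3: Objective decrease = 0.5 * g^T H^(-1) g = 0.3616


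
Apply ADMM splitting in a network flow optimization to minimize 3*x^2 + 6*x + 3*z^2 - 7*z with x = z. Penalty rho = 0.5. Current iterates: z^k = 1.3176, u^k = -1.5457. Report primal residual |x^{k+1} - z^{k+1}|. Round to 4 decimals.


ADMM iteration with rho = 0.5, z^k = 1.3176, u^k = -1.5457
Step 1: x-update.
Minimize 3*x^2 + 6*x + (0.5/2)*(x - 1.3176 - 1.5457)^2
FOC: (2*3 + 0.5)*x = -6 + 0.5*(1.3176 + 1.5457)
x^{k+1} = -0.7028
Step 2: z-update.
Minimize 3*z^2 - 7*z + (0.5/2)*(-0.7028 - z - 1.5457)^2
FOC: (2*3 + 0.5)*z = 7 + 0.5*(-0.7028 - 1.5457)
z^{k+1} = 0.904
Step 3: u-update.
u^{k+1} = -1.5457 - 0.7028 - 0.904 = -3.1525
Step 4: Primal residual = |-0.7028 - 0.904| = 1.6068


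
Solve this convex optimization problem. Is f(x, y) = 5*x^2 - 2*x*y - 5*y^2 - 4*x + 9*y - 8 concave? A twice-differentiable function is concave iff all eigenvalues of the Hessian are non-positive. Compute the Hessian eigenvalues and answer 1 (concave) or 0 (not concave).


The Hessian of f(x,y) = 5*x^2 - 2*x*y - 5*y^2 - 4*x + 9*y - 8 is:
H = [[10, -2], [-2, -10]]
Trace = 10 - 10 = 0
Determinant = 10*-10 - (-2)^2 = -104
Discriminant = (0)^2 - 4*-104 = 416.0
Eigenvalues: lambda_1 = -10.198, lambda_2 = 10.198
The function is not concave.

0


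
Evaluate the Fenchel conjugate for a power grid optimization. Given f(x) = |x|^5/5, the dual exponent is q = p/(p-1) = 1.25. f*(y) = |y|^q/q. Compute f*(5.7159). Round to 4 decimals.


The conjugate exponent q satisfies 1/p + 1/q = 1.
p = 5, so q = 5/(5 - 1) = 1.25
|y|^q = 5.7159^1.25 = 8.838
f*(5.7159) = 8.838 / 1.25 = 7.0704


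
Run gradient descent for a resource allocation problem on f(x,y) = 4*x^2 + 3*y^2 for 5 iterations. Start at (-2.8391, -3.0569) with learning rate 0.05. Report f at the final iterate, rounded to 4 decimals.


Gradient descent on f(x,y) = 4*x^2 + 3*y^2.
Starting point: (-2.8391, -3.0569), alpha = 0.05
Step 1: grad_x = 2*4*-2.8391 = -22.7128, grad_y = 2*3*-3.0569 = -18.3414
  x_1 = -2.8391 - 0.05*-22.7128 = -1.7035
  y_1 = -3.0569 - 0.05*-18.3414 = -2.1398
Step 2: grad_x = 2*4*-1.7035 = -13.6277, grad_y = 2*3*-2.1398 = -12.839
  x_2 = -1.7035 - 0.05*-13.6277 = -1.0221
  y_2 = -2.1398 - 0.05*-12.839 = -1.4979
Step 3: grad_x = 2*4*-1.0221 = -8.1766, grad_y = 2*3*-1.4979 = -8.9873
  x_3 = -1.0221 - 0.05*-8.1766 = -0.6132
  y_3 = -1.4979 - 0.05*-8.9873 = -1.0485
Step 4: grad_x = 2*4*-0.6132 = -4.906, grad_y = 2*3*-1.0485 = -6.2911
  x_4 = -0.6132 - 0.05*-4.906 = -0.3679
  y_4 = -1.0485 - 0.05*-6.2911 = -0.734
Step 5: grad_x = 2*4*-0.3679 = -2.9436, grad_y = 2*3*-0.734 = -4.4038
  x_5 = -0.3679 - 0.05*-2.9436 = -0.2208
  y_5 = -0.734 - 0.05*-4.4038 = -0.5138
f(-0.2208, -0.5138) = 4*(-0.2208)^2 + 3*(-0.5138)^2 = 0.9868


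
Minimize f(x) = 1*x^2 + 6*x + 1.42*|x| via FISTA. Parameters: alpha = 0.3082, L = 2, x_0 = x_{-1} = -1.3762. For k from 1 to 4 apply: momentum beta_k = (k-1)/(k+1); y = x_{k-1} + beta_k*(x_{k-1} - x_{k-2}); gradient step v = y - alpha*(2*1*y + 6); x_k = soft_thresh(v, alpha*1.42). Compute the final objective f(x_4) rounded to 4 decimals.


FISTA on f(x) = 1*x^2 + 6*x + 1.42*|x|
L = 2, alpha = 0.3082
Iteration 1: beta = 0.0, y = -1.3762 + 0.0*(-1.3762 + 1.3762) = -1.3762
  grad(y) = 3.2476, v = y - alpha*grad = -2.3771
  prox(v) = soft_thresh(-2.3771, 0.4376) = -1.9395
Iteration 2: beta = 0.3333, y = -1.9395 + 0.3333*(-1.9395 + 1.3762) = -2.1272
  grad(y) = 1.7456, v = y - alpha*grad = -2.6652
  prox(v) = soft_thresh(-2.6652, 0.4376) = -2.2276
Iteration 3: beta = 0.5, y = -2.2276 + 0.5*(-2.2276 + 1.9395) = -2.3716
  grad(y) = 1.2568, v = y - alpha*grad = -2.7589
  prox(v) = soft_thresh(-2.7589, 0.4376) = -2.3213
Iteration 4: beta = 0.6, y = -2.3213 + 0.6*(-2.3213 + 2.2276) = -2.3776
  grad(y) = 1.2449, v = y - alpha*grad = -2.7612
  prox(v) = soft_thresh(-2.7612, 0.4376) = -2.3236
f(x_4) = 1*(-2.3236)^2 + 6*(-2.3236) + 1.42*|-2.3236| = -5.243


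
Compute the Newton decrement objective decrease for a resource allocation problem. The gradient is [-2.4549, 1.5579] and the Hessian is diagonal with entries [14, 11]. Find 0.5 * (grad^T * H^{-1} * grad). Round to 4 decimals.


Step 1: H is diagonal, so H^(-1) * g = [-0.1754, 0.1416].
Step 2: g^T H^(-1) g = sum_i g_i^2 / H_ii
  = (-2.4549)^2/14 + (1.5579)^2/11
  = 0.4305 + 0.2206 = 0.6511
Step 3: Objective decrease = 0.5 * g^T H^(-1) g = 0.3256


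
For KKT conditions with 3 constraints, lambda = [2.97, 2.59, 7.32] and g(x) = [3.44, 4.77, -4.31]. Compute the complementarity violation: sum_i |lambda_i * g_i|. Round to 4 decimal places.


KKT complementary slackness check:
lambda_1 * g_1 = 2.97 * 3.44 = 10.2168
lambda_2 * g_2 = 2.59 * 4.77 = 12.3543
lambda_3 * g_3 = 7.32 * -4.31 = -31.5492
Total violation = 10.2168 + 12.3543 + 31.5492 = 54.1203


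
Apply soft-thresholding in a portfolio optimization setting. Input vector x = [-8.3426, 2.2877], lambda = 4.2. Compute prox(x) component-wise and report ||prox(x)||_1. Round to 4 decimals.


Soft-thresholding with lambda = 4.2:
prox(-8.3426) = sign(-8.3426)*max(|-8.3426| - 4.2, 0) = -4.1426
prox(2.2877) = sign(2.2877)*max(|2.2877| - 4.2, 0) = 0.0
prox(x) = [-4.1426, 0.0]
||prox(x)||_1 = 4.1426 + 0.0 = 4.1426


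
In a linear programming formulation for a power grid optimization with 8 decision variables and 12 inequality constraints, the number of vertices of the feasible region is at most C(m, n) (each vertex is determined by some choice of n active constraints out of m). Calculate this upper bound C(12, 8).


Each vertex corresponds to some choice of n active constraints out of m, so the number of vertices is at most C(m, n) = m! / (n!(m-n)!).
m = 12, n = 8
Numerator: 12 * 11 * 10 * 9 * 8 * 7 * 6 * 5
Denominator: 8! = 40320
C(12, 8) = 495


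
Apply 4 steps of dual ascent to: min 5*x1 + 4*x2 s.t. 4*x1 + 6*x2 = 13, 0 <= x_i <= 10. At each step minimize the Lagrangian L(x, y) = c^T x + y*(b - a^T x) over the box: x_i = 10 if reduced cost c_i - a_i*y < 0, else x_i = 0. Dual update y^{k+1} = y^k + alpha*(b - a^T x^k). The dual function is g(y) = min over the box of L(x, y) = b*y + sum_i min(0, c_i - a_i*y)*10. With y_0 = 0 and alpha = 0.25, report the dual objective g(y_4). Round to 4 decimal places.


Dual ascent for LP: min 5*x1 + 4*x2, 4*x1 + 6*x2 = 13, 0 <= x_i <= 10
Step 1: y^k = 0.0, reduced costs: (5.0, 4.0)
  x^k = (0.0, 0.0), subgradient = b - a^T x = 13.0
  y^{k+1} = 0.0 + 0.25*13.0 = 3.25
Step 2: y^k = 3.25, reduced costs: (-8.0, -15.5)
  x^k = (10.0, 10.0), subgradient = b - a^T x = -87.0
  y^{k+1} = 3.25 + 0.25*-87.0 = -18.5
Step 3: y^k = -18.5, reduced costs: (79.0, 115.0)
  x^k = (0.0, 0.0), subgradient = b - a^T x = 13.0
  y^{k+1} = -18.5 + 0.25*13.0 = -15.25
Step 4: y^k = -15.25, reduced costs: (66.0, 95.5)
  x^k = (0.0, 0.0), subgradient = b - a^T x = 13.0
  y^{k+1} = -15.25 + 0.25*13.0 = -12.0
Dual objective at y_4 = -12.0: reduced costs (53.0, 76.0), box minimizer x = (0.0, 0.0)
g(y_4) = b*y + (c1 - a1*y)*x1 + (c2 - a2*y)*x2 = 13*(-12.0) + 53.0*0.0 + 76.0*0.0 = -156.0 + 0.0 + 0.0 = -156.0


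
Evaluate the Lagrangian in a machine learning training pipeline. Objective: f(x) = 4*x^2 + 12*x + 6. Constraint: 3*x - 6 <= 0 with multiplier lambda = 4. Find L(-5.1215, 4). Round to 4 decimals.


Step 1: Evaluate f(x).
f(-5.1215) = 4*(-5.1215)^2 + 12*(-5.1215) + 6 = 49.461
Step 2: Evaluate g(x).
g(-5.1215) = 3*-5.1215 - 6 = -21.3645
Step 3: Compute Lagrangian.
L = 49.461 + 4*-21.3645 = -35.997


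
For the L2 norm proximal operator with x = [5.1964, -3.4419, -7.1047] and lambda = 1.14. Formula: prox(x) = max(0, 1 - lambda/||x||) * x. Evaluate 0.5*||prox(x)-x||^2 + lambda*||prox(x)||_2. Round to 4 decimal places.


Step 1: Compute ||x||.
||x|| = 9.4512
Step 2: Compute scaling factor.
scale = max(0, 1 - 1.14/9.4512) = 0.8794
Step 3: prox(x) = [4.5696, -3.0267, -6.2477]
||prox(x)|| = 8.3112
Step 4: Proximal objective.
0.5*||prox-x||^2 = 0.6498
lambda*||prox|| = 9.4748
Total = 10.1246


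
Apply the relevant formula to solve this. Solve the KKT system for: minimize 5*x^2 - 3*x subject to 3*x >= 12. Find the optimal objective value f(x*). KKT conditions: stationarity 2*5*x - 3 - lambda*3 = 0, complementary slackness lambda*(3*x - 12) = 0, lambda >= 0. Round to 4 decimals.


Step 1: Try lambda = 0 (constraint inactive).
x_unc = 3/(2*5) = 0.3
Check: 3*0.3 = 0.9 < 12 -- violated!
Step 2: Constraint must be active: 3*x = 12
x* = 12/3 = 4.0
lambda = (2*5*4.0 - 3)/3 = 12.3333
Step 3: Compute optimal value.
f(x*) = 5*4.0^2 - 3*4.0 = 68.0


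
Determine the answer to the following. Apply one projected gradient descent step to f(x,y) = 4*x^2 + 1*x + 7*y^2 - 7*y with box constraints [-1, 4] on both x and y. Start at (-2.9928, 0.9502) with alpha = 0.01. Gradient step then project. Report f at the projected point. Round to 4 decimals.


Step 1: Compute gradient at (-2.9928, 0.9502).
grad_x = 2*4*-2.9928 + 1 = -22.9424
grad_y = 2*7*0.9502 - 7 = 6.3028
Step 2: Gradient step.
x_raw = -2.9928 - 0.01*-22.9424 = -2.7634
y_raw = 0.9502 - 0.01*6.3028 = 0.8872
Step 3: Project onto [-1, 4].
x_proj = clip(-2.7634) = -1.0
y_proj = clip(0.8872) = 0.8872
Step 4: Evaluate f.
f(-1.0, 0.8872) = 2.2993


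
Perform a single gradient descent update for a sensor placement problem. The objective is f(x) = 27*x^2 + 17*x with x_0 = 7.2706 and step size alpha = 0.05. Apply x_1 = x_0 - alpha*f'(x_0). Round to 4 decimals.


We compute the gradient at x_0 and apply the update.
f'(x) = 54*x + 17
f'(7.2706) = 54*7.2706 + 17 = 409.6124
x_1 = 7.2706 - 0.05*409.6124 = -13.21


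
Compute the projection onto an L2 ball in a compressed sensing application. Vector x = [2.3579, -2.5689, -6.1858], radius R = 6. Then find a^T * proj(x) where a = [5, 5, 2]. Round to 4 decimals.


Step 1: Compute ||x|| (intermediates to 6 decimals).
||x|| = sqrt(2.3579^2 + (-2.5689)^2 + (-6.1858)^2) = 7.10092
Step 2: Project.
Since ||x|| > R, scale = R/||x|| = 6/7.10092 = 0.844961, proj(x) = scale * x
proj(x) = [1.992334, -2.17062, -5.22676]
Step 3: Dot product.
a^T * proj(x) = 5*1.992334 + 5*(-2.17062) + 2*(-5.22676) = -11.345


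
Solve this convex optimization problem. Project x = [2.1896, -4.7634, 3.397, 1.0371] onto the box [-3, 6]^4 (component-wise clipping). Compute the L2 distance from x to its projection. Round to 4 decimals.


Project each component onto [-3, 6].
clip(2.1896) = 2.1896, clip(-4.7634) = -3.0, clip(3.397) = 3.397, clip(1.0371) = 1.0371
Projection = [2.1896, -3.0, 3.397, 1.0371]
Squared diffs: [0.0, 3.1096, 0.0, 0.0]
Distance = sqrt(3.1096) = 1.7634


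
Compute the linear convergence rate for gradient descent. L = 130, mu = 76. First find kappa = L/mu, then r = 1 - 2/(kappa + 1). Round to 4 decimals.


Step 1: Compute the condition number.
kappa = L/mu = 130/76 = 1.7105
Step 2: Compute the convergence rate.
r = 1 - 2/(kappa + 1) = 1 - 2*mu/(L + mu) = (L - mu)/(L + mu) = 54/206 = 0.2621


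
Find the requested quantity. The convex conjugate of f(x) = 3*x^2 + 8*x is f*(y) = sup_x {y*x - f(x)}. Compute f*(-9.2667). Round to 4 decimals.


f*(y) = sup_x {y*x - a*x^2 - b*x} = sup_x {(y-b)*x - a*x^2}
FOC: (y - b) - 2a*x = 0 => x* = (y - b)/(2a)
x* = (-9.2667 - 8)/(2*3) = -2.8778
f*(-9.2667) = (y-b)^2/(4a) = (-9.2667 - 8)^2/(4*3)
= 298.1389/12 = 24.8449


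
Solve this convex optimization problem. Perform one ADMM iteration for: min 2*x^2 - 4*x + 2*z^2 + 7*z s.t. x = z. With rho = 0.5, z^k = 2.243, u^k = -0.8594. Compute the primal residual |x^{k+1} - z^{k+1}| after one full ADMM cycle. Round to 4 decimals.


ADMM iteration with rho = 0.5, z^k = 2.243, u^k = -0.8594
Step 1: x-update.
Minimize 2*x^2 - 4*x + (0.5/2)*(x - 2.243 - 0.8594)^2
FOC: (2*2 + 0.5)*x = 4 + 0.5*(2.243 + 0.8594)
x^{k+1} = 1.2336
Step 2: z-update.
Minimize 2*z^2 + 7*z + (0.5/2)*(1.2336 - z - 0.8594)^2
FOC: (2*2 + 0.5)*z = -7 + 0.5*(1.2336 - 0.8594)
z^{k+1} = -1.514
Step 3: u-update.
u^{k+1} = -0.8594 + 1.2336 + 1.514 = 1.8882
Step 4: Primal residual = |1.2336 + 1.514| = 2.7476


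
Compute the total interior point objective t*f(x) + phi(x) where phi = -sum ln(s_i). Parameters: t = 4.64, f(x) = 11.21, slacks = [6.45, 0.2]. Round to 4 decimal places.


Step 1: Compute log-barrier.
ln values: [1.8641, -1.6094]
phi = -(1.8641 - 1.6094) = -0.2546
Step 2: Compute augmented objective.
t*f(x) = 4.64*11.21 = 52.0144
Total = 52.0144 - 0.2546 = 51.7598


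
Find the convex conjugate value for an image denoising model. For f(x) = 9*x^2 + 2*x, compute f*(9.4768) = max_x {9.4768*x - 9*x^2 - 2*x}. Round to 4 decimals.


f*(y) = sup_x {y*x - a*x^2 - b*x} = sup_x {(y-b)*x - a*x^2}
FOC: (y - b) - 2a*x = 0 => x* = (y - b)/(2a)
x* = (9.4768 - 2)/(2*9) = 0.4154
f*(9.4768) = (y-b)^2/(4a) = (9.4768 - 2)^2/(4*9)
= 55.9025/36 = 1.5528


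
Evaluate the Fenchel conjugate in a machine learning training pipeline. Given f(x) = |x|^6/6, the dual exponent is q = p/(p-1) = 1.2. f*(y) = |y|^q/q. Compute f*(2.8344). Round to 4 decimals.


The conjugate exponent q satisfies 1/p + 1/q = 1.
p = 6, so q = 6/(6 - 1) = 1.2
|y|^q = 2.8344^1.2 = 3.491
f*(2.8344) = 3.491 / 1.2 = 2.9092


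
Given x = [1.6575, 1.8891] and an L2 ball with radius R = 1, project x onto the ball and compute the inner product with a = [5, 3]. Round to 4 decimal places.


Step 1: Compute ||x|| (intermediates to 6 decimals).
||x|| = sqrt(1.6575^2 + 1.8891^2) = 2.513166
Step 2: Project.
Since ||x|| > R, scale = R/||x|| = 1/2.513166 = 0.397904, proj(x) = scale * x
proj(x) = [0.659526, 0.75168]
Step 3: Dot product.
a^T * proj(x) = 5*0.659526 + 3*0.75168 = 5.5527


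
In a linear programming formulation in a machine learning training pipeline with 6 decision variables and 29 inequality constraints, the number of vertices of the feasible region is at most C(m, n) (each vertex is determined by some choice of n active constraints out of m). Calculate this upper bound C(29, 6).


Each vertex corresponds to some choice of n active constraints out of m, so the number of vertices is at most C(m, n) = m! / (n!(m-n)!).
m = 29, n = 6
Numerator: 29 * 28 * 27 * 26 * 25 * 24
Denominator: 6! = 720
C(29, 6) = 475020


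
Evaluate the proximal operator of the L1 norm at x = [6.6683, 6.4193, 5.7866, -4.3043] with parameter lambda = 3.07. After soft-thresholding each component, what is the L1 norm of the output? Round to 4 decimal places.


Soft-thresholding with lambda = 3.07:
prox(6.6683) = sign(6.6683)*max(|6.6683| - 3.07, 0) = 3.5983
prox(6.4193) = sign(6.4193)*max(|6.4193| - 3.07, 0) = 3.3493
prox(5.7866) = sign(5.7866)*max(|5.7866| - 3.07, 0) = 2.7166
prox(-4.3043) = sign(-4.3043)*max(|-4.3043| - 3.07, 0) = -1.2343
prox(x) = [3.5983, 3.3493, 2.7166, -1.2343]
||prox(x)||_1 = 3.5983 + 3.3493 + 2.7166 + 1.2343 = 10.8985


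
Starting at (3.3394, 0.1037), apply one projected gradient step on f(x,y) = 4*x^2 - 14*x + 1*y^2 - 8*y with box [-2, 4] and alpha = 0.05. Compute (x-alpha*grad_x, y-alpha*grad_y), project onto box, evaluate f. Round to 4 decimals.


Step 1: Compute gradient at (3.3394, 0.1037).
grad_x = 2*4*3.3394 - 14 = 12.7152
grad_y = 2*1*0.1037 - 8 = -7.7926
Step 2: Gradient step.
x_raw = 3.3394 - 0.05*12.7152 = 2.7036
y_raw = 0.1037 - 0.05*-7.7926 = 0.4933
Step 3: Project onto [-2, 4].
x_proj = clip(2.7036) = 2.7036
y_proj = clip(0.4933) = 0.4933
Step 4: Evaluate f.
f(2.7036, 0.4933) = -12.3155


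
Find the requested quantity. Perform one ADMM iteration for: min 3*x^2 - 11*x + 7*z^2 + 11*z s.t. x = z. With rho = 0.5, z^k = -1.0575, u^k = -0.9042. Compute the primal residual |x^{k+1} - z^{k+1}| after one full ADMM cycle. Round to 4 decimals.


ADMM iteration with rho = 0.5, z^k = -1.0575, u^k = -0.9042
Step 1: x-update.
Minimize 3*x^2 - 11*x + (0.5/2)*(x + 1.0575 - 0.9042)^2
FOC: (2*3 + 0.5)*x = 11 + 0.5*(-1.0575 + 0.9042)
x^{k+1} = 1.6805
Step 2: z-update.
Minimize 7*z^2 + 11*z + (0.5/2)*(1.6805 - z - 0.9042)^2
FOC: (2*7 + 0.5)*z = -11 + 0.5*(1.6805 - 0.9042)
z^{k+1} = -0.7319
Step 3: u-update.
u^{k+1} = -0.9042 + 1.6805 + 0.7319 = 1.5082
Step 4: Primal residual = |1.6805 + 0.7319| = 2.4124


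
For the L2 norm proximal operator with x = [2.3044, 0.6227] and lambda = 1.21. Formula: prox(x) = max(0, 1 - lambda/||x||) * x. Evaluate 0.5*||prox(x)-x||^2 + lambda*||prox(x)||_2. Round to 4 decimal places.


Step 1: Compute ||x||.
||x|| = 2.3871
Step 2: Compute scaling factor.
scale = max(0, 1 - 1.21/2.3871) = 0.4931
Step 3: prox(x) = [1.1363, 0.3071]
||prox(x)|| = 1.1771
Step 4: Proximal objective.
0.5*||prox-x||^2 = 0.7321
lambda*||prox|| = 1.4243
Total = 2.1563


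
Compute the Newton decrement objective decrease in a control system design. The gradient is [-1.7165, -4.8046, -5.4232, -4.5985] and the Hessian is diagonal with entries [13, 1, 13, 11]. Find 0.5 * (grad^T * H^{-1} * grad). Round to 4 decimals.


Step 1: H is diagonal, so H^(-1) * g = [-0.132, -4.8046, -0.4172, -0.418].
Step 2: g^T H^(-1) g = sum_i g_i^2 / H_ii
  = (-1.7165)^2/13 + (-4.8046)^2/1 + (-5.4232)^2/13 + (-4.5985)^2/11
  = 0.2266 + 23.0842 + 2.2624 + 1.9224 = 27.4956
Step 3: Objective decrease = 0.5 * g^T H^(-1) g = 13.7478


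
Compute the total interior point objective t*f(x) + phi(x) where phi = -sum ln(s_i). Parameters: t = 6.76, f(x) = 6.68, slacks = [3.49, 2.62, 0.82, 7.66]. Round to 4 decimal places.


Step 1: Compute log-barrier.
ln values: [1.2499, 0.9632, -0.1985, 2.036]
phi = -(1.2499 + 0.9632 - 0.1985 + 2.036) = -4.0506
Step 2: Compute augmented objective.
t*f(x) = 6.76*6.68 = 45.1568
Total = 45.1568 - 4.0506 = 41.1062


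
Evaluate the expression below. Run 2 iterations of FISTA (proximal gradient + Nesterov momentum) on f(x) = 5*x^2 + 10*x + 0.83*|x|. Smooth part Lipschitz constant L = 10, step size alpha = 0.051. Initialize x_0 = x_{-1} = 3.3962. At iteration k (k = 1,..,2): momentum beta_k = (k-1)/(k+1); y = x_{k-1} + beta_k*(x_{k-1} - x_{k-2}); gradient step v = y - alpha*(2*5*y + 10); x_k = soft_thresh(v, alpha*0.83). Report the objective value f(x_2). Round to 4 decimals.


FISTA on f(x) = 5*x^2 + 10*x + 0.83*|x|
L = 10, alpha = 0.051
Iteration 1: beta = 0.0, y = 3.3962 + 0.0*(3.3962 - 3.3962) = 3.3962
  grad(y) = 43.962, v = y - alpha*grad = 1.1541
  prox(v) = soft_thresh(1.1541, 0.0423) = 1.1118
Iteration 2: beta = 0.3333, y = 1.1118 + 0.3333*(1.1118 - 3.3962) = 0.3503
  grad(y) = 13.5034, v = y - alpha*grad = -0.3383
  prox(v) = soft_thresh(-0.3383, 0.0423) = -0.296
f(x_2) = 5*(-0.296)^2 + 10*(-0.296) + 0.83*|-0.296| = -2.2762


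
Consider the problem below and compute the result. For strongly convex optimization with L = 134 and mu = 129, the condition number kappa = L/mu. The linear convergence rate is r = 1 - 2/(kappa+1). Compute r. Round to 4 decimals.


Step 1: Compute the condition number.
kappa = L/mu = 134/129 = 1.0388
Step 2: Compute the convergence rate.
r = 1 - 2/(kappa + 1) = 1 - 2*mu/(L + mu) = (L - mu)/(L + mu) = 5/263 = 0.019


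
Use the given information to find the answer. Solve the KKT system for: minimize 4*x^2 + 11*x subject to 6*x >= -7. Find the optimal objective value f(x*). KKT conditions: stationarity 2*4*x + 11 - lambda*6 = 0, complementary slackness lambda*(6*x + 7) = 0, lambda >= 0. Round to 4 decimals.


Step 1: Try lambda = 0 (constraint inactive).
x_unc = -11/(2*4) = -1.375
Check: 6*-1.375 = -8.25 < -7 -- violated!
Step 2: Constraint must be active: 6*x = -7
x* = -7/6 = -1.1667 (rounded; the exact value -7/6 is used below)
lambda = (2*4*(-7/6) + 11)/6 = 0.2778
Step 3: Compute optimal value.
f(x*) = 4*(-7/6)^2 + 11*(-7/6) = -7.3889


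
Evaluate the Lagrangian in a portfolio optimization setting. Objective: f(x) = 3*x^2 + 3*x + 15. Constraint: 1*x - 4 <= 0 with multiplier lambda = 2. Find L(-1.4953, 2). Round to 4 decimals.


Step 1: Evaluate f(x).
f(-1.4953) = 3*(-1.4953)^2 + 3*(-1.4953) + 15 = 17.2219
Step 2: Evaluate g(x).
g(-1.4953) = 1*-1.4953 - 4 = -5.4953
Step 3: Compute Lagrangian.
L = 17.2219 + 2*-5.4953 = 6.2313


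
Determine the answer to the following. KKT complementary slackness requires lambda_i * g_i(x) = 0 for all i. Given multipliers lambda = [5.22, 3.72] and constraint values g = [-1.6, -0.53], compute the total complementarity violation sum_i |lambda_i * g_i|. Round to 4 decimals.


KKT complementary slackness check:
lambda_1 * g_1 = 5.22 * -1.6 = -8.352
lambda_2 * g_2 = 3.72 * -0.53 = -1.9716
Total violation = 8.352 + 1.9716 = 10.3236


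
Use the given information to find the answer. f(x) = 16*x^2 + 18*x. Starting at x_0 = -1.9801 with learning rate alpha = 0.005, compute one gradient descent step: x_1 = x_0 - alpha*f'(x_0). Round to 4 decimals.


We compute the gradient at x_0 and apply the update.
f'(x) = 32*x + 18
f'(-1.9801) = 32*-1.9801 + 18 = -45.3632
x_1 = -1.9801 - 0.005*-45.3632 = -1.7533


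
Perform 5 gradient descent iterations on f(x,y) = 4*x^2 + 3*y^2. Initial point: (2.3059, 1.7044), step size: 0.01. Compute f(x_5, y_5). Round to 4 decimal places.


Gradient descent on f(x,y) = 4*x^2 + 3*y^2.
Starting point: (2.3059, 1.7044), alpha = 0.01
Step 1: grad_x = 2*4*2.3059 = 18.4472, grad_y = 2*3*1.7044 = 10.2264
  x_1 = 2.3059 - 0.01*18.4472 = 2.1214
  y_1 = 1.7044 - 0.01*10.2264 = 1.6021
Step 2: grad_x = 2*4*2.1214 = 16.9714, grad_y = 2*3*1.6021 = 9.6128
  x_2 = 2.1214 - 0.01*16.9714 = 1.9517
  y_2 = 1.6021 - 0.01*9.6128 = 1.506
Step 3: grad_x = 2*4*1.9517 = 15.6137, grad_y = 2*3*1.506 = 9.036
  x_3 = 1.9517 - 0.01*15.6137 = 1.7956
  y_3 = 1.506 - 0.01*9.036 = 1.4156
Step 4: grad_x = 2*4*1.7956 = 14.3646, grad_y = 2*3*1.4156 = 8.4939
  x_4 = 1.7956 - 0.01*14.3646 = 1.6519
  y_4 = 1.4156 - 0.01*8.4939 = 1.3307
Step 5: grad_x = 2*4*1.6519 = 13.2154, grad_y = 2*3*1.3307 = 7.9843
  x_5 = 1.6519 - 0.01*13.2154 = 1.5198
  y_5 = 1.3307 - 0.01*7.9843 = 1.2509
f(1.5198, 1.2509) = 4*1.5198^2 + 3*1.2509^2 = 13.9329


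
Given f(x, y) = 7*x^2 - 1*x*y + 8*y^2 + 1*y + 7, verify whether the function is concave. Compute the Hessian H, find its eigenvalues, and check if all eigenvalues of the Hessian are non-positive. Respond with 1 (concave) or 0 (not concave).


The Hessian of f(x,y) = 7*x^2 - 1*x*y + 8*y^2 + 1*y + 7 is:
H = [[14, -1], [-1, 16]]
Trace = 14 + 16 = 30
Determinant = 14*16 - (-1)^2 = 223
Discriminant = (30)^2 - 4*223 = 8.0
Eigenvalues: lambda_1 = 13.5858, lambda_2 = 16.4142
The function is not concave.

0


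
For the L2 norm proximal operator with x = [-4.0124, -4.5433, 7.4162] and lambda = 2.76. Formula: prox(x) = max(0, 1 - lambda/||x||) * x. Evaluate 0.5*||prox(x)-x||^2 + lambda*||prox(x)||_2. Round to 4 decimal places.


Step 1: Compute ||x||.
||x|| = 9.5781
Step 2: Compute scaling factor.
scale = max(0, 1 - 2.76/9.5781) = 0.7118
Step 3: prox(x) = [-2.8562, -3.2341, 5.2792]
||prox(x)|| = 6.8181
Step 4: Proximal objective.
0.5*||prox-x||^2 = 3.8088
lambda*||prox|| = 18.818
Total = 22.6269


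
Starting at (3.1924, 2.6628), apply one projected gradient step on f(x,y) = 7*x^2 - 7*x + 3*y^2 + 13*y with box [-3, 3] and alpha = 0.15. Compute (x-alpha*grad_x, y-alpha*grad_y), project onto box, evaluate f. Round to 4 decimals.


Step 1: Compute gradient at (3.1924, 2.6628).
grad_x = 2*7*3.1924 - 7 = 37.6936
grad_y = 2*3*2.6628 + 13 = 28.9768
Step 2: Gradient step.
x_raw = 3.1924 - 0.15*37.6936 = -2.4616
y_raw = 2.6628 - 0.15*28.9768 = -1.6837
Step 3: Project onto [-3, 3].
x_proj = clip(-2.4616) = -2.4616
y_proj = clip(-1.6837) = -1.6837
Step 4: Evaluate f.
f(-2.4616, -1.6837) = 46.2656


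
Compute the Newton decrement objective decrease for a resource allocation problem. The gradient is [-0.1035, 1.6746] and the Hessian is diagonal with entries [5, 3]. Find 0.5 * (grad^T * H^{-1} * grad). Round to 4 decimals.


Step 1: H is diagonal, so H^(-1) * g = [-0.0207, 0.5582].
Step 2: g^T H^(-1) g = sum_i g_i^2 / H_ii
  = (-0.1035)^2/5 + (1.6746)^2/3
  = 0.0021 + 0.9348 = 0.9369
Step 3: Objective decrease = 0.5 * g^T H^(-1) g = 0.4685


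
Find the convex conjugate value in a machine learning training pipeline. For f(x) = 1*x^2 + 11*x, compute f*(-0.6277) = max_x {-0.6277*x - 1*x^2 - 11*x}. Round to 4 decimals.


f*(y) = sup_x {y*x - a*x^2 - b*x} = sup_x {(y-b)*x - a*x^2}
FOC: (y - b) - 2a*x = 0 => x* = (y - b)/(2a)
x* = (-0.6277 - 11)/(2*1) = -5.8139
f*(-0.6277) = (y-b)^2/(4a) = (-0.6277 - 11)^2/(4*1)
= 135.2034/4 = 33.8009


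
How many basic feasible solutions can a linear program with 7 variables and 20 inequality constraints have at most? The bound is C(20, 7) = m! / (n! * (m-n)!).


Each vertex corresponds to some choice of n active constraints out of m, so the number of vertices is at most C(m, n) = m! / (n!(m-n)!).
m = 20, n = 7
Numerator: 20 * 19 * 18 * 17 * 16 * 15 * 14
Denominator: 7! = 5040
C(20, 7) = 77520


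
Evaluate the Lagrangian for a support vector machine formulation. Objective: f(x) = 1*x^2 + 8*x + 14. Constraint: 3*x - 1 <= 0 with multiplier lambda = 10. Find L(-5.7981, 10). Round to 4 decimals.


Step 1: Evaluate f(x).
f(-5.7981) = 1*(-5.7981)^2 + 8*(-5.7981) + 14 = 1.2332
Step 2: Evaluate g(x).
g(-5.7981) = 3*-5.7981 - 1 = -18.3943
Step 3: Compute Lagrangian.
L = 1.2332 + 10*-18.3943 = -182.7098


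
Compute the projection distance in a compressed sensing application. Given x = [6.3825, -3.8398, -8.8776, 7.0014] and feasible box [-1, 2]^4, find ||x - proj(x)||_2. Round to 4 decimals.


Project each component onto [-1, 2].
clip(6.3825) = 2.0, clip(-3.8398) = -1.0, clip(-8.8776) = -1.0, clip(7.0014) = 2.0
Projection = [2.0, -1.0, -1.0, 2.0]
Squared diffs: [19.2063, 8.0645, 62.0566, 25.014]
Distance = sqrt(114.3414) = 10.6931


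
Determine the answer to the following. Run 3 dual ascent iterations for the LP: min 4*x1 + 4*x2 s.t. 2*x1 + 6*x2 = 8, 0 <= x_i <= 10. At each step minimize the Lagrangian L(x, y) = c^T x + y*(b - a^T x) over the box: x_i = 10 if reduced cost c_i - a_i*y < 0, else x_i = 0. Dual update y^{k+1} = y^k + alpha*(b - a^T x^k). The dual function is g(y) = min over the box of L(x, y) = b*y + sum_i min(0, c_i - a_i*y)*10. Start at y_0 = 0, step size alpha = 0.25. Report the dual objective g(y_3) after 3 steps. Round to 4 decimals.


Dual ascent for LP: min 4*x1 + 4*x2, 2*x1 + 6*x2 = 8, 0 <= x_i <= 10
Step 1: y^k = 0.0, reduced costs: (4.0, 4.0)
  x^k = (0.0, 0.0), subgradient = b - a^T x = 8.0
  y^{k+1} = 0.0 + 0.25*8.0 = 2.0
Step 2: y^k = 2.0, reduced costs: (0.0, -8.0)
  x^k = (0.0, 10.0), subgradient = b - a^T x = -52.0
  y^{k+1} = 2.0 + 0.25*-52.0 = -11.0
Step 3: y^k = -11.0, reduced costs: (26.0, 70.0)
  x^k = (0.0, 0.0), subgradient = b - a^T x = 8.0
  y^{k+1} = -11.0 + 0.25*8.0 = -9.0
Dual objective at y_3 = -9.0: reduced costs (22.0, 58.0), box minimizer x = (0.0, 0.0)
g(y_3) = b*y + (c1 - a1*y)*x1 + (c2 - a2*y)*x2 = 8*(-9.0) + 22.0*0.0 + 58.0*0.0 = -72.0 + 0.0 + 0.0 = -72.0
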